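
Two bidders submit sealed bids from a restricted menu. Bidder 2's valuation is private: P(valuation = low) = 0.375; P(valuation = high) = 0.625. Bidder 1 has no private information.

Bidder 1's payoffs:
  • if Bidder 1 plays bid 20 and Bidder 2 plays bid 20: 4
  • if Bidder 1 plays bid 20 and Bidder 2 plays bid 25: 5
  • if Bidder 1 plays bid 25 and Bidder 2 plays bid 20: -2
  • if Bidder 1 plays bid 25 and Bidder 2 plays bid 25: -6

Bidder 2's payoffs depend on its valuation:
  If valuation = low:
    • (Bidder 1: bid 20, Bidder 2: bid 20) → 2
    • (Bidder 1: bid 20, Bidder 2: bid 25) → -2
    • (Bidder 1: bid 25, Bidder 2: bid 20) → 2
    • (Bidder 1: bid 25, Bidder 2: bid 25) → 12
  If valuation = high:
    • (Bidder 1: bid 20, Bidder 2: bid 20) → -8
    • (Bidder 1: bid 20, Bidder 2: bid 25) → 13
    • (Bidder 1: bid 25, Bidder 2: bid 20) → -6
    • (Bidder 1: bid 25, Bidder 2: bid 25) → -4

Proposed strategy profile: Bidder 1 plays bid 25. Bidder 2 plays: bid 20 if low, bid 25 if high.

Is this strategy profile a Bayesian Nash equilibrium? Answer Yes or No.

No

A profile is a BNE iff every type of every player is best-responding given beliefs about the other side.
Bidder 1 plays bid 25: E[bid 25] = 0.375·(-2) + 0.625·(-6) = -4.5; E[bid 20] = 4.625. Not best-responding. ✗
Bidder 2 (valuation low), facing bid 25: bid 20 gives 2, bid 25 gives 12. Proposed bid 20 is not best — profitable deviation exists. ✗
Bidder 2 (valuation high), facing bid 25: bid 20 gives -6, bid 25 gives -4. Proposed bid 25 is best. ✓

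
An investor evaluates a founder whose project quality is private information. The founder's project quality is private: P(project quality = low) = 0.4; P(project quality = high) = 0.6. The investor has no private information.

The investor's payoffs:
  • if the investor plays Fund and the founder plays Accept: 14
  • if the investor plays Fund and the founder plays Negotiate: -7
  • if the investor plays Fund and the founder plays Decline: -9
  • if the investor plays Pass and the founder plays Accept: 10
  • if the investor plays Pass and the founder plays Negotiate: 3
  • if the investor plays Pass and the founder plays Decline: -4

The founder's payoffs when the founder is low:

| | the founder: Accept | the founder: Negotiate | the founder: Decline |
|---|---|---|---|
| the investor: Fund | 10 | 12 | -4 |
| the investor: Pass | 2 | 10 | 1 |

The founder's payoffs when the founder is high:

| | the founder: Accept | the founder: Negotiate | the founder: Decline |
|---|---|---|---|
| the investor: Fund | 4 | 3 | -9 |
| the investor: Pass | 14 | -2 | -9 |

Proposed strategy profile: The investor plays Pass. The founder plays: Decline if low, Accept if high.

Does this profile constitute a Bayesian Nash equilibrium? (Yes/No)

No

A profile is a BNE iff every type of every player is best-responding given beliefs about the other side.
The investor plays Pass: E[Pass] = 0.4·(-4) + 0.6·(10) = 4.4; E[Fund] = 4.8. Not best-responding. ✗
The founder (project quality low), facing Pass: Accept gives 2, Negotiate gives 10, Decline gives 1. Proposed Decline is not best — profitable deviation exists. ✗
The founder (project quality high), facing Pass: Accept gives 14, Negotiate gives -2, Decline gives -9. Proposed Accept is best. ✓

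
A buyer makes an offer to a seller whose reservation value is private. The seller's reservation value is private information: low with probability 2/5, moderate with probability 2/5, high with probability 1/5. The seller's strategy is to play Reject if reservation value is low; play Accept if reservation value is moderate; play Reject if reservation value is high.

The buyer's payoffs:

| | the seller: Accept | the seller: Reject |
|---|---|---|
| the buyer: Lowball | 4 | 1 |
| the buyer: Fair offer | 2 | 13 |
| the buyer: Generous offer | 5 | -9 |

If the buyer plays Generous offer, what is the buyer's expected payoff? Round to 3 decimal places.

E[Generous offer] = 2/5·(-9) + 2/5·5 + 1/5·(-9) = (-18/5) + 2 + (-9/5) = -17/5

-3.400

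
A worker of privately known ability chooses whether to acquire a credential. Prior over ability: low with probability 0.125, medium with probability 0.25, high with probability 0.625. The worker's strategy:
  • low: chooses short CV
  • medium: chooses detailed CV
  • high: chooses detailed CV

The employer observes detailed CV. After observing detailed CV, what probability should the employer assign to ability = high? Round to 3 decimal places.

P(detailed CV) = 0.125·0 + 0.25·1 + 0.625·1 = 0.875
P(high | detailed CV) = (0.625·1) / 0.875 = 0.625 / 0.875 = 0.714286

0.714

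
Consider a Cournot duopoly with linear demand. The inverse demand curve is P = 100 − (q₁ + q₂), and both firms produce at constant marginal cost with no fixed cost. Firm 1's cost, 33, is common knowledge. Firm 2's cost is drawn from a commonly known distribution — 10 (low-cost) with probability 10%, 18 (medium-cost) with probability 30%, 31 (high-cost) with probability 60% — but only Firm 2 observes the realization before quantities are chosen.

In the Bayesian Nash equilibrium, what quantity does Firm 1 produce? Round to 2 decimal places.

19.67

Type-c best response for Firm 2: q₂(c) = (100 − c)/2 − q₁/2.
Firm 1 maximizes expected profit; its first-order condition is 100 − 2q₁ − E[q₂] − 33 = 0.
Substituting E[q₂] and solving: E[c₂] = 25, so q₁ = (100 − 2·33 + 25)/3 = 19.6667.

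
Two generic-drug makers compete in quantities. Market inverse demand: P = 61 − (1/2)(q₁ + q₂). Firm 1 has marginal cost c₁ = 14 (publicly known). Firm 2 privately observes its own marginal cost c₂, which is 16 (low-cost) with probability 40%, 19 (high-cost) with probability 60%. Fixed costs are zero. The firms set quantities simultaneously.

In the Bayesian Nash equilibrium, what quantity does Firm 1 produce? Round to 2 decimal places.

Firm 2 with cost c maximizes (61 − (1/2)(q₁+q₂) − c)·q₂, giving q₂(c) = (61 − c − (1/2)q₁).
E[c₂] = 0.4·16 + 0.6·19 = 17.8
Firm 1's FOC against E[q₂] yields q₁ = (61 − 2·14 + E[c₂])/(3/2) = (61 − 28 + 17.8)/(3/2) = 33.8667.

33.87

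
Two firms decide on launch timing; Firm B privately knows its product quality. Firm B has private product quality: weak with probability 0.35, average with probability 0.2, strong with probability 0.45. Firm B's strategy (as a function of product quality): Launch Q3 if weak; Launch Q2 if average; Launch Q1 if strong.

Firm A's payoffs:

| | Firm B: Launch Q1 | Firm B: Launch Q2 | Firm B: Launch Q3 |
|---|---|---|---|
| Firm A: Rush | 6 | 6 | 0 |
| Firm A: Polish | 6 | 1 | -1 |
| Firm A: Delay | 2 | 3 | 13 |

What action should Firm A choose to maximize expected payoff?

Delay

Compute Firm A's expected payoff for each action, taking the expectation over Firm B's type.
E[Rush] = 0.35·(0) + 0.2·(6) + 0.45·(6) = 3.9
E[Polish] = 0.35·(-1) + 0.2·(1) + 0.45·(6) = 2.55
E[Delay] = 0.35·(13) + 0.2·(3) + 0.45·(2) = 6.05
Best response: Delay (6.05 is the largest).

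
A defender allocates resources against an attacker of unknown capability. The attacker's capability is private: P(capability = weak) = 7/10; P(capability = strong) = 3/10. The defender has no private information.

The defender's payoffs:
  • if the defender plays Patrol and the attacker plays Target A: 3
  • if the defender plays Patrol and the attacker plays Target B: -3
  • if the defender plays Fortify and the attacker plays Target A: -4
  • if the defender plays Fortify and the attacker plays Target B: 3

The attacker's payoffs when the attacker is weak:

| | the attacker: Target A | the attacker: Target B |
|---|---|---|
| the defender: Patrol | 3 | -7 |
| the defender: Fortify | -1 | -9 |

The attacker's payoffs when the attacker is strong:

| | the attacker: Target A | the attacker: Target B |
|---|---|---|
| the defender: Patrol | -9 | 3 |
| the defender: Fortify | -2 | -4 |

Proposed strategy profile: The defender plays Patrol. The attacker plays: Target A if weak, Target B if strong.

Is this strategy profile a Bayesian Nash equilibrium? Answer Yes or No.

Yes

The defender plays Patrol: E[Patrol] = 7/10·(3) + 3/10·(-3) = 6/5; E[Fortify] = -19/10. Best-responding. ✓
The attacker (capability weak), facing Patrol: Target A gives 3, Target B gives -7. Proposed Target A is best. ✓
The attacker (capability strong), facing Patrol: Target A gives -9, Target B gives 3. Proposed Target B is best. ✓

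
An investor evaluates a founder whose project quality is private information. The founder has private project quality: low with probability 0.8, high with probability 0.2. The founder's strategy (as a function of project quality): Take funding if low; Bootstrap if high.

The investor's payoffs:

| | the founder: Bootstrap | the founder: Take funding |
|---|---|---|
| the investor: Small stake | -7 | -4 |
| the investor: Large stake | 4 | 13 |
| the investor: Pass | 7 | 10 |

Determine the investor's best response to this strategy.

E[Small stake] = 0.8·(-4) + 0.2·(-7) = -4.6
E[Large stake] = 0.8·(13) + 0.2·(4) = 11.2
E[Pass] = 0.8·(10) + 0.2·(7) = 9.4
Best response: Large stake (11.2 is the largest).

Large stake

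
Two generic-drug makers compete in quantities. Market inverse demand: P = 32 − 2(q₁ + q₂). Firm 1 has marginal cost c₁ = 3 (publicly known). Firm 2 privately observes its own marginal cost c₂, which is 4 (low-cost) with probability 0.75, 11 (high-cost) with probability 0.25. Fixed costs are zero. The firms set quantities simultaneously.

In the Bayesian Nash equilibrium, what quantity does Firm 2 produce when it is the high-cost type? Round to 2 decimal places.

Type-c best response for Firm 2: q₂(c) = (32 − c)/4 − q₁/2.
Firm 1 maximizes expected profit; its first-order condition is 32 − 4q₁ − 2E[q₂] − 3 = 0.
Substituting E[q₂] and solving: E[c₂] = 5.75, so q₁ = (32 − 2·3 + 5.75)/6 = 5.29167.
q₂(high-cost) = (32 − 11 − 2·5.29167)/4 = 2.60417.

2.60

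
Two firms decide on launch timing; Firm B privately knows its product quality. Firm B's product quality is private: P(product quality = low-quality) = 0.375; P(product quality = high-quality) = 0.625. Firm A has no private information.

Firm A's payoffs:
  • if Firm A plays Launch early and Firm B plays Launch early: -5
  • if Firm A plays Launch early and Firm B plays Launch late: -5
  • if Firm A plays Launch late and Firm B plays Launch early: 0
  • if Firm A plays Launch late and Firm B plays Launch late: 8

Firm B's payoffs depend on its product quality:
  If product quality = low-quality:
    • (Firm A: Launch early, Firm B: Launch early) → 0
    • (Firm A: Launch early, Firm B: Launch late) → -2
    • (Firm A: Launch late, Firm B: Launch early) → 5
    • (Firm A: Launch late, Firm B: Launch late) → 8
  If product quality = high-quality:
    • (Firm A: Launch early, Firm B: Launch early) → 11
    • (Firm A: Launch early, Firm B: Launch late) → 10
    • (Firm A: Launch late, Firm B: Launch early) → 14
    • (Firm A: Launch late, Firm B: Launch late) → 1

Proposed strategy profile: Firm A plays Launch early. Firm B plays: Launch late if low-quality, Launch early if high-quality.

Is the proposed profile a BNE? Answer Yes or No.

No

Firm A plays Launch early: E[Launch early] = 0.375·(-5) + 0.625·(-5) = -5; E[Launch late] = 3. Not best-responding. ✗
Firm B (product quality low-quality), facing Launch early: Launch early gives 0, Launch late gives -2. Proposed Launch late is not best — profitable deviation exists. ✗
Firm B (product quality high-quality), facing Launch early: Launch early gives 11, Launch late gives 10. Proposed Launch early is best. ✓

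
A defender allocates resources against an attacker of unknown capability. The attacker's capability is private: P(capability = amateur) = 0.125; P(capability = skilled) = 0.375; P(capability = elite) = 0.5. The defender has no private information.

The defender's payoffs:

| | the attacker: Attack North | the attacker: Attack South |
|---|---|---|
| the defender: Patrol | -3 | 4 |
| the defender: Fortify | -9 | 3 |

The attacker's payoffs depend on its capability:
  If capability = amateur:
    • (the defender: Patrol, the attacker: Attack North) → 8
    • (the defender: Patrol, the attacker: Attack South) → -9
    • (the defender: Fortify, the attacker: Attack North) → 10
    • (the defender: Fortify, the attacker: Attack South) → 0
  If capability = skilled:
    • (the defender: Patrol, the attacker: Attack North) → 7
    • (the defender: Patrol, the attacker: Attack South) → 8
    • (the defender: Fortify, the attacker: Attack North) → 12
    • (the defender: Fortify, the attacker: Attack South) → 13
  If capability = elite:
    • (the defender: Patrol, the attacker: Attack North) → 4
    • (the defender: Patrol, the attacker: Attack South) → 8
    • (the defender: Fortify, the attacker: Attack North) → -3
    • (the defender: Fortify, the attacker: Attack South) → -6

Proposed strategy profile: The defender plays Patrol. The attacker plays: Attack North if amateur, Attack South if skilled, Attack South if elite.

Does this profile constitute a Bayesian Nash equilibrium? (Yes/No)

The defender plays Patrol: E[Patrol] = 0.125·(-3) + 0.375·(4) + 0.5·(4) = 3.125; E[Fortify] = 1.5. Best-responding. ✓
The attacker (capability amateur), facing Patrol: Attack North gives 8, Attack South gives -9. Proposed Attack North is best. ✓
The attacker (capability skilled), facing Patrol: Attack North gives 7, Attack South gives 8. Proposed Attack South is best. ✓
The attacker (capability elite), facing Patrol: Attack North gives 4, Attack South gives 8. Proposed Attack South is best. ✓

Yes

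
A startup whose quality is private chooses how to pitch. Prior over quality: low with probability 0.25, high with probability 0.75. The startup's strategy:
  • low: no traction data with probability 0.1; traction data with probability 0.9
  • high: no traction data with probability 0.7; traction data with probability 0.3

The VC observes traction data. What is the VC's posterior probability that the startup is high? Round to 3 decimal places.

P(traction data) = 0.25·0.9 + 0.75·0.3 = 0.45
P(high | traction data) = (0.75·0.3) / 0.45 = 0.225 / 0.45 = 0.5

0.500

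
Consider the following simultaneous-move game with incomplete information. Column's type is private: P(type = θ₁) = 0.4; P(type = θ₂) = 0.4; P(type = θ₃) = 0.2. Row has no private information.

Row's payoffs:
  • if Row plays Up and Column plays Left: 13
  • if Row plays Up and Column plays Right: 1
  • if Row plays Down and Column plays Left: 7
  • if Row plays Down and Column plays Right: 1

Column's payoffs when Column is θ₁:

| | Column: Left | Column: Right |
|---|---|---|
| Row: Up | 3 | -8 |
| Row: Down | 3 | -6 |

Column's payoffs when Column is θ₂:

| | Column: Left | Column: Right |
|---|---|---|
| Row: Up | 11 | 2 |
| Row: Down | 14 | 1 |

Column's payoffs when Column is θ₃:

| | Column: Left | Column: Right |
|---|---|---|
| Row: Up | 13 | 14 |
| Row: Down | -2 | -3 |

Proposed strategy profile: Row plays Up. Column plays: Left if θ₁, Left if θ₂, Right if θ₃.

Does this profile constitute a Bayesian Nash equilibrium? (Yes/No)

Yes

Row plays Up: E[Up] = 0.4·(13) + 0.4·(13) + 0.2·(1) = 10.6; E[Down] = 5.8. Best-responding. ✓
Column (type θ₁), facing Up: Left gives 3, Right gives -8. Proposed Left is best. ✓
Column (type θ₂), facing Up: Left gives 11, Right gives 2. Proposed Left is best. ✓
Column (type θ₃), facing Up: Left gives 13, Right gives 14. Proposed Right is best. ✓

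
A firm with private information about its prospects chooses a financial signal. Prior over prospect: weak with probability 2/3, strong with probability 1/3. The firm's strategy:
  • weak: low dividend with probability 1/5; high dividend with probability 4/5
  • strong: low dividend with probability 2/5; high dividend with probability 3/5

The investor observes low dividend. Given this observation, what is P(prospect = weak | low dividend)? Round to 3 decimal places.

P(low dividend) = (2/3)·(1/5) + (1/3)·(2/5) = 4/15
P(weak | low dividend) = ((2/3)·(1/5)) / (4/15) = (2/15) / (4/15) = 1/2

0.500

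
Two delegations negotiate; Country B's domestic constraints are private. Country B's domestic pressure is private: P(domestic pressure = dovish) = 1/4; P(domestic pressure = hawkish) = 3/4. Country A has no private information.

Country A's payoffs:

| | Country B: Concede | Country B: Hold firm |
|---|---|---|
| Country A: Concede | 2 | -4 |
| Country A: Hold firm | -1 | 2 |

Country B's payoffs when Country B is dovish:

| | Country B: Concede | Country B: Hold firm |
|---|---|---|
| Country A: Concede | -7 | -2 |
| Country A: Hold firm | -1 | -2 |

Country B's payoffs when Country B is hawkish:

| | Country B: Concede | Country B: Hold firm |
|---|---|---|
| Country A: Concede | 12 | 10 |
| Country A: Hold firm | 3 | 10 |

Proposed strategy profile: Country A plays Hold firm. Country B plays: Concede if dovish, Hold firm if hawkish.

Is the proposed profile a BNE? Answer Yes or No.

Yes

Country A plays Hold firm: E[Hold firm] = 1/4·(-1) + 3/4·(2) = 5/4; E[Concede] = -5/2. Best-responding. ✓
Country B (domestic pressure dovish), facing Hold firm: Concede gives -1, Hold firm gives -2. Proposed Concede is best. ✓
Country B (domestic pressure hawkish), facing Hold firm: Concede gives 3, Hold firm gives 10. Proposed Hold firm is best. ✓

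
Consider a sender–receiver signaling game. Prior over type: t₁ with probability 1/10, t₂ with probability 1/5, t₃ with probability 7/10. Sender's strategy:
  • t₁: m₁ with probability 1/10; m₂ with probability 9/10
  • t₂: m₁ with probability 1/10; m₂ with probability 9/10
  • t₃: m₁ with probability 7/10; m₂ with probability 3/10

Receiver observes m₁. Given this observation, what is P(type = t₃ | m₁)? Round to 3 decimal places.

0.942

Apply Bayes' rule using the sender's strategy as the likelihood.
P(m₁) = (1/10)·(1/10) + (1/5)·(1/10) + (7/10)·(7/10) = 13/25
P(t₃ | m₁) = ((7/10)·(7/10)) / (13/25) = (49/100) / (13/25) = 49/52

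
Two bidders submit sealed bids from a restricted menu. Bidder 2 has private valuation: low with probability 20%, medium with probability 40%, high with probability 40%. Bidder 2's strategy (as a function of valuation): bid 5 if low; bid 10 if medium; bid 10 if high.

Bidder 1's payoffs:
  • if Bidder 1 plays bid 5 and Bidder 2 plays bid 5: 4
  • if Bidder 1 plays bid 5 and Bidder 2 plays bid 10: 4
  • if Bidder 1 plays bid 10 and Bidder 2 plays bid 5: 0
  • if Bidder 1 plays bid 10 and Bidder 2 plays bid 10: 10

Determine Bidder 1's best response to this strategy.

E[bid 5] = 0.2·(4) + 0.4·(4) + 0.4·(4) = 4
E[bid 10] = 0.2·(0) + 0.4·(10) + 0.4·(10) = 8
Best response: bid 10 (8 is the largest).

bid 10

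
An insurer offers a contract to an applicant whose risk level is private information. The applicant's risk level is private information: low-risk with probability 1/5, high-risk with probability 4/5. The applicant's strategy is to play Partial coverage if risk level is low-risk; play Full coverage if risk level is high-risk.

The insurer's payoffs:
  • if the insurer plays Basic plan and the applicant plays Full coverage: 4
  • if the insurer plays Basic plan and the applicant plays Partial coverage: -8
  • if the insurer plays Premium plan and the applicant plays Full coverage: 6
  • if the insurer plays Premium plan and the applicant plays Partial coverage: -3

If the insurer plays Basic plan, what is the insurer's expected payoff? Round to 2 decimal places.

E[Basic plan] = 1/5·(-8) + 4/5·4 = (-8/5) + 16/5 = 8/5

1.60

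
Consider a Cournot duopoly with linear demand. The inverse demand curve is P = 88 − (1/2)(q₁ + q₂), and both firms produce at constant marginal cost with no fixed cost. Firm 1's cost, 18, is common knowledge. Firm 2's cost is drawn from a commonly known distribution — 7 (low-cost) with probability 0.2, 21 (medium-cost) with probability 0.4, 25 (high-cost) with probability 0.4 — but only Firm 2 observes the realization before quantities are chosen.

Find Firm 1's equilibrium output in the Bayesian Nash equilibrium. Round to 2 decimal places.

47.87

Type-c best response for Firm 2: q₂(c) = (88 − c) − q₁/2.
Firm 1 maximizes expected profit; its first-order condition is 88 − q₁ − (1/2)E[q₂] − 18 = 0.
Substituting E[q₂] and solving: E[c₂] = 19.8, so q₁ = (88 − 2·18 + 19.8)/(3/2) = 47.8667.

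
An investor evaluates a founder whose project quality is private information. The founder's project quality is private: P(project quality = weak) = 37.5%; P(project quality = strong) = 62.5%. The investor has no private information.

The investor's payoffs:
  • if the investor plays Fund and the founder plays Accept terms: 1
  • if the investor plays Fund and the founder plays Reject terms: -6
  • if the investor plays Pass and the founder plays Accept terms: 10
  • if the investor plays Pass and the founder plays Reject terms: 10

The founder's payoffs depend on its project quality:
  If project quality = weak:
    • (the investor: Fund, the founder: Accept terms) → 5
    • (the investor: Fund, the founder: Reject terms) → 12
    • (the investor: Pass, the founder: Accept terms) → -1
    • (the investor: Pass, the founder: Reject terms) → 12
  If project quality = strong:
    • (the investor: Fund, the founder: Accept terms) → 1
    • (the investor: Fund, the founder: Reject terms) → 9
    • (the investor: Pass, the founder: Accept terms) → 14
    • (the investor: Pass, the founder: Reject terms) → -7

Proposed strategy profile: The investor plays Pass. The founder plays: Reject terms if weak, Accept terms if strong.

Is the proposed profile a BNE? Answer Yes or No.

Yes

A profile is a BNE iff every type of every player is best-responding given beliefs about the other side.
The investor plays Pass: E[Pass] = 0.375·(10) + 0.625·(10) = 10; E[Fund] = -1.625. Best-responding. ✓
The founder (project quality weak), facing Pass: Accept terms gives -1, Reject terms gives 12. Proposed Reject terms is best. ✓
The founder (project quality strong), facing Pass: Accept terms gives 14, Reject terms gives -7. Proposed Accept terms is best. ✓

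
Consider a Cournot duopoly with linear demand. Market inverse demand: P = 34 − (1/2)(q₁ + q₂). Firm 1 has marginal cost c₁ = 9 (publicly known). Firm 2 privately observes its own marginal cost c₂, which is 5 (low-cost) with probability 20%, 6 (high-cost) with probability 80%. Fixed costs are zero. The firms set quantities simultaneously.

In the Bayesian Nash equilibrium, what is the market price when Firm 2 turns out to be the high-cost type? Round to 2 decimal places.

16.37

Each type of Firm 2 best-responds to q₁; Firm 1 best-responds to the expected q₂ over Firm 2's types.
Firm 2 with cost c maximizes (34 − (1/2)(q₁+q₂) − c)·q₂, giving q₂(c) = (34 − c − (1/2)q₁).
E[c₂] = 0.2·5 + 0.8·6 = 5.8
Firm 1's FOC against E[q₂] yields q₁ = (34 − 2·9 + E[c₂])/(3/2) = (34 − 18 + 5.8)/(3/2) = 14.5333.
q₂(high-cost) = 20.7333, so P = 34 − (1/2)·(14.5333 + 20.7333) = 16.3667.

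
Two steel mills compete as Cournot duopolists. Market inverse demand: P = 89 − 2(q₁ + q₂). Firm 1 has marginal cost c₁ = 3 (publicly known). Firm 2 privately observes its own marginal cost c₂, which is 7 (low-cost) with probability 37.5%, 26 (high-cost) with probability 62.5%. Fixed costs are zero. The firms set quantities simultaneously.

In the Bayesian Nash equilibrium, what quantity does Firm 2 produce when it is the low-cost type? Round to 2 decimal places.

Firm 2 with cost c maximizes (89 − 2(q₁+q₂) − c)·q₂, giving q₂(c) = (89 − c − 2q₁)/4.
E[c₂] = 0.375·7 + 0.625·26 = 18.875
Firm 1's FOC against E[q₂] yields q₁ = (89 − 2·3 + E[c₂])/6 = (89 − 6 + 18.875)/6 = 16.9792.
q₂(low-cost) = (89 − 7 − 2·16.9792)/4 = 12.0104.

12.01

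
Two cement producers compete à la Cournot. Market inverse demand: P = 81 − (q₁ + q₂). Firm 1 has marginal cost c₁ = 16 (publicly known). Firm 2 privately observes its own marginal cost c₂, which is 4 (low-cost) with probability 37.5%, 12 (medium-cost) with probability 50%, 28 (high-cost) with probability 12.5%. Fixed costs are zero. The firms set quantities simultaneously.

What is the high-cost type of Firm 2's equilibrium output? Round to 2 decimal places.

16.50

Type-c best response for Firm 2: q₂(c) = (81 − c)/2 − q₁/2.
Firm 1 maximizes expected profit; its first-order condition is 81 − 2q₁ − E[q₂] − 16 = 0.
Substituting E[q₂] and solving: E[c₂] = 11, so q₁ = (81 − 2·16 + 11)/3 = 20.
q₂(high-cost) = (81 − 28 − 20)/2 = 16.5.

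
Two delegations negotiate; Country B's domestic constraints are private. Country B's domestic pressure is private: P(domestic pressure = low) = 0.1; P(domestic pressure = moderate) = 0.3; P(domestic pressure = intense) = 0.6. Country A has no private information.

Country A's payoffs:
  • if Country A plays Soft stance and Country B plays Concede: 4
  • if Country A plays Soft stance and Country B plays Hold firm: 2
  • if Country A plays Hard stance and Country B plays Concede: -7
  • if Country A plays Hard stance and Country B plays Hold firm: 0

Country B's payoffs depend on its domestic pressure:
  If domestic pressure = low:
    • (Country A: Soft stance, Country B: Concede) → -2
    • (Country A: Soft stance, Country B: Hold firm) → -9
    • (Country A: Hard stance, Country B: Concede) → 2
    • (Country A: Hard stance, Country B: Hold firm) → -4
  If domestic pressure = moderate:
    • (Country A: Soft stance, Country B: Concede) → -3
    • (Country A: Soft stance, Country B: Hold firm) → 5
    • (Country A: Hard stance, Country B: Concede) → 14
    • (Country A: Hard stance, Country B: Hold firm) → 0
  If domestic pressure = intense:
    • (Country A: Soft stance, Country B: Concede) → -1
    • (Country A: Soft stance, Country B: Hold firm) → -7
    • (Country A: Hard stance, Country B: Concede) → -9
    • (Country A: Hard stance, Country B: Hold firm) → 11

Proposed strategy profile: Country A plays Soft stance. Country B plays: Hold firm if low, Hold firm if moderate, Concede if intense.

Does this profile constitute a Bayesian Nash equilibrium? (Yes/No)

No

A profile is a BNE iff every type of every player is best-responding given beliefs about the other side.
Country A plays Soft stance: E[Soft stance] = 0.1·(2) + 0.3·(2) + 0.6·(4) = 3.2; E[Hard stance] = -4.2. Best-responding. ✓
Country B (domestic pressure low), facing Soft stance: Concede gives -2, Hold firm gives -9. Proposed Hold firm is not best — profitable deviation exists. ✗
Country B (domestic pressure moderate), facing Soft stance: Concede gives -3, Hold firm gives 5. Proposed Hold firm is best. ✓
Country B (domestic pressure intense), facing Soft stance: Concede gives -1, Hold firm gives -7. Proposed Concede is best. ✓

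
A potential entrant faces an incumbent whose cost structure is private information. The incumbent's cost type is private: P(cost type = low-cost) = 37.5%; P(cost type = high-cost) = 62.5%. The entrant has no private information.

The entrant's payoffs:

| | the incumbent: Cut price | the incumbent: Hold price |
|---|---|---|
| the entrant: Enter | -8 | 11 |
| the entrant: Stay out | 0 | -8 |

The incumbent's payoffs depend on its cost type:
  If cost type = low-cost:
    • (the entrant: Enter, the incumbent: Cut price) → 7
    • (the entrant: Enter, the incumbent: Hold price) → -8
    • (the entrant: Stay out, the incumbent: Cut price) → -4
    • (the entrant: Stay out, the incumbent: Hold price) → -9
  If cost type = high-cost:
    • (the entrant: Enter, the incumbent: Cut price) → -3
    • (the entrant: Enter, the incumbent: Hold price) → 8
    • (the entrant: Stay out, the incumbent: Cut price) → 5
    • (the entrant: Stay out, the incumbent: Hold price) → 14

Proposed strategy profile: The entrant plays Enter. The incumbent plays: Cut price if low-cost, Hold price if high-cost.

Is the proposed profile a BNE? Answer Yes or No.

A profile is a BNE iff every type of every player is best-responding given beliefs about the other side.
The entrant plays Enter: E[Enter] = 0.375·(-8) + 0.625·(11) = 3.875; E[Stay out] = -5. Best-responding. ✓
The incumbent (cost type low-cost), facing Enter: Cut price gives 7, Hold price gives -8. Proposed Cut price is best. ✓
The incumbent (cost type high-cost), facing Enter: Cut price gives -3, Hold price gives 8. Proposed Hold price is best. ✓

Yes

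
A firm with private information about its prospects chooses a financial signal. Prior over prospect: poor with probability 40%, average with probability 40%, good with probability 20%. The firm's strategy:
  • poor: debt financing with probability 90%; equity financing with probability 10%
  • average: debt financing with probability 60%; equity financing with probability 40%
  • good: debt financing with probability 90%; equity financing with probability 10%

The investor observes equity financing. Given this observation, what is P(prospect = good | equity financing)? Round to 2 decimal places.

P(equity financing) = 0.4·0.1 + 0.4·0.4 + 0.2·0.1 = 0.22
P(good | equity financing) = (0.2·0.1) / 0.22 = 0.02 / 0.22 = 0.0909091

0.09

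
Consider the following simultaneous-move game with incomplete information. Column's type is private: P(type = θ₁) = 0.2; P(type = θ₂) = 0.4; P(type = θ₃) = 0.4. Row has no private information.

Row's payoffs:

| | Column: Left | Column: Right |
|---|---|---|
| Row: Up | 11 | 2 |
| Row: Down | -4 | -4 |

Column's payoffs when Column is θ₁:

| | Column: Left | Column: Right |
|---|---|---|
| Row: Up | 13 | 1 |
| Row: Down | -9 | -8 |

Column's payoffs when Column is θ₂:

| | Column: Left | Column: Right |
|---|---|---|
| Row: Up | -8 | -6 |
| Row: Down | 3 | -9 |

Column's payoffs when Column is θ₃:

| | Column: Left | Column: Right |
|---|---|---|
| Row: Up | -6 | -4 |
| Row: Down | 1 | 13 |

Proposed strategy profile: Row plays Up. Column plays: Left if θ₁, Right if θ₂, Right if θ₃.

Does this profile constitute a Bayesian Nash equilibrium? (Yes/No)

Row plays Up: E[Up] = 0.2·(11) + 0.4·(2) + 0.4·(2) = 3.8; E[Down] = -4. Best-responding. ✓
Column (type θ₁), facing Up: Left gives 13, Right gives 1. Proposed Left is best. ✓
Column (type θ₂), facing Up: Left gives -8, Right gives -6. Proposed Right is best. ✓
Column (type θ₃), facing Up: Left gives -6, Right gives -4. Proposed Right is best. ✓

Yes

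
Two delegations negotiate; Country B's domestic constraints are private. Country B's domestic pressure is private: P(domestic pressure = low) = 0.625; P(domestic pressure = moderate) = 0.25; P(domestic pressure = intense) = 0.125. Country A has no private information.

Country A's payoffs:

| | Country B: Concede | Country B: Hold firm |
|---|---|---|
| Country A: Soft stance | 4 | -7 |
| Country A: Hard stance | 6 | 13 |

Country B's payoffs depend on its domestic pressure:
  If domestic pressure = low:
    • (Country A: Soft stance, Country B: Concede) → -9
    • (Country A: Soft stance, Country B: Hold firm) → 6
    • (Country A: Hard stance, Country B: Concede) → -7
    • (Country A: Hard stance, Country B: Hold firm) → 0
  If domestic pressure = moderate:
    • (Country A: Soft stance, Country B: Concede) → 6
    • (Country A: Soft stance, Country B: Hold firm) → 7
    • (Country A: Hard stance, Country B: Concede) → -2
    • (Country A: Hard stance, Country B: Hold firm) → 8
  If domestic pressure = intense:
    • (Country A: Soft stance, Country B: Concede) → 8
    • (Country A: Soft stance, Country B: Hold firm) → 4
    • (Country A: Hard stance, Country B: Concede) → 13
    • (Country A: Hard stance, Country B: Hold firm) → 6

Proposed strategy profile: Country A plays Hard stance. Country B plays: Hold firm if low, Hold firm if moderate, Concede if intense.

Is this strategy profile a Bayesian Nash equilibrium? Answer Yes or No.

Country A plays Hard stance: E[Hard stance] = 0.625·(13) + 0.25·(13) + 0.125·(6) = 12.125; E[Soft stance] = -5.625. Best-responding. ✓
Country B (domestic pressure low), facing Hard stance: Concede gives -7, Hold firm gives 0. Proposed Hold firm is best. ✓
Country B (domestic pressure moderate), facing Hard stance: Concede gives -2, Hold firm gives 8. Proposed Hold firm is best. ✓
Country B (domestic pressure intense), facing Hard stance: Concede gives 13, Hold firm gives 6. Proposed Concede is best. ✓

Yes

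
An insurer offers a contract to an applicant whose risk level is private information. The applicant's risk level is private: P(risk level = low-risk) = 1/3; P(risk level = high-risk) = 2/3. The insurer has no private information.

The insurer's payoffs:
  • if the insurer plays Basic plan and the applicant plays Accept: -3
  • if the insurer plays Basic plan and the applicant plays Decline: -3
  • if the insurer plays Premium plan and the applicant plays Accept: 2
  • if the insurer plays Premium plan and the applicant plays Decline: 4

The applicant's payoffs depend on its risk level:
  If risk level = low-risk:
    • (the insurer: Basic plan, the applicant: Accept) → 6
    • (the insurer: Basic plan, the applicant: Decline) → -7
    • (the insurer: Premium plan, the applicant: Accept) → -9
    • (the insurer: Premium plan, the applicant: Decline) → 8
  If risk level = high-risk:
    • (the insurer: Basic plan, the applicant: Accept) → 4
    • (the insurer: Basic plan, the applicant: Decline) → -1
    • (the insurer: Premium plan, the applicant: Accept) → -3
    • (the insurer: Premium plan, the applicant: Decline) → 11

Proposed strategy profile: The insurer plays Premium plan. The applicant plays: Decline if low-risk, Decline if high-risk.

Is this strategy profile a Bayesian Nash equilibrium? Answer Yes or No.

A profile is a BNE iff every type of every player is best-responding given beliefs about the other side.
The insurer plays Premium plan: E[Premium plan] = 1/3·(4) + 2/3·(4) = 4; E[Basic plan] = -3. Best-responding. ✓
The applicant (risk level low-risk), facing Premium plan: Accept gives -9, Decline gives 8. Proposed Decline is best. ✓
The applicant (risk level high-risk), facing Premium plan: Accept gives -3, Decline gives 11. Proposed Decline is best. ✓

Yes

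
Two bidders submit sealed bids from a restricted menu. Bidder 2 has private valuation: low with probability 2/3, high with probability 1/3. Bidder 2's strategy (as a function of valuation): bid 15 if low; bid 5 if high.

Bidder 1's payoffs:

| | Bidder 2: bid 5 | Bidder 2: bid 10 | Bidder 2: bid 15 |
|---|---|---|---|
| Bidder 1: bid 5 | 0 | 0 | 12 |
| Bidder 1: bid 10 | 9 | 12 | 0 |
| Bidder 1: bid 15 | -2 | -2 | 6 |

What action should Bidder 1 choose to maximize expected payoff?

E[bid 5] = 2/3·(12) + 1/3·(0) = 8
E[bid 10] = 2/3·(0) + 1/3·(9) = 3
E[bid 15] = 2/3·(6) + 1/3·(-2) = 10/3
Best response: bid 5 (8 is the largest).

bid 5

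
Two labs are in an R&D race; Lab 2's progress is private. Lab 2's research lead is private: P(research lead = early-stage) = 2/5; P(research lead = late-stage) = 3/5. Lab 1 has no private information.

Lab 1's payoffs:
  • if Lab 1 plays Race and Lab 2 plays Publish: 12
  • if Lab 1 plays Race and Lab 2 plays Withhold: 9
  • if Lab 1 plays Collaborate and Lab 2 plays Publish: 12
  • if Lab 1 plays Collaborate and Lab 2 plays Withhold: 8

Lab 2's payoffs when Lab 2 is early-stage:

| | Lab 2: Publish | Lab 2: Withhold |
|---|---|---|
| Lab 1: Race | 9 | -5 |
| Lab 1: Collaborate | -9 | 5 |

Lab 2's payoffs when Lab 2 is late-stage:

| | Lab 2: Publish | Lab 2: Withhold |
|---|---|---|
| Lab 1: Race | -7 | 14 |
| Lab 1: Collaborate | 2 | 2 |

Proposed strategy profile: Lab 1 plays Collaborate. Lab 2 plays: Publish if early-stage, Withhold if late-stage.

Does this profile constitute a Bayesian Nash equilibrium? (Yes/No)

Lab 1 plays Collaborate: E[Collaborate] = 2/5·(12) + 3/5·(8) = 48/5; E[Race] = 51/5. Not best-responding. ✗
Lab 2 (research lead early-stage), facing Collaborate: Publish gives -9, Withhold gives 5. Proposed Publish is not best — profitable deviation exists. ✗
Lab 2 (research lead late-stage), facing Collaborate: Publish gives 2, Withhold gives 2. Proposed Withhold is best. ✓

No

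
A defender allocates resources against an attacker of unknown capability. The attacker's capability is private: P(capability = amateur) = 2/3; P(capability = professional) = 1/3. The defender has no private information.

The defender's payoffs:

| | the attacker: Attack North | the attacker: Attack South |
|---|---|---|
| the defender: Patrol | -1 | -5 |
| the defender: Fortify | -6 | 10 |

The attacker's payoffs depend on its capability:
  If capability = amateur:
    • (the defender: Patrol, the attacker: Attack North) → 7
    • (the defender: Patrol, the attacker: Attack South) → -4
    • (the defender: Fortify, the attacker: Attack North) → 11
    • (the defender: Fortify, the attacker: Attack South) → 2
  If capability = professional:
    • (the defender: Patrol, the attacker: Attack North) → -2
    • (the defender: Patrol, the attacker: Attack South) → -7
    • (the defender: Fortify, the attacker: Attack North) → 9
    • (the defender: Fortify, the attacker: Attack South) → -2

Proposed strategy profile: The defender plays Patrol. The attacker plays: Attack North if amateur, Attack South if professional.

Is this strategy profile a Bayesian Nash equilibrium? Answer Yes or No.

No

A profile is a BNE iff every type of every player is best-responding given beliefs about the other side.
The defender plays Patrol: E[Patrol] = 2/3·(-1) + 1/3·(-5) = -7/3; E[Fortify] = -2/3. Not best-responding. ✗
The attacker (capability amateur), facing Patrol: Attack North gives 7, Attack South gives -4. Proposed Attack North is best. ✓
The attacker (capability professional), facing Patrol: Attack North gives -2, Attack South gives -7. Proposed Attack South is not best — profitable deviation exists. ✗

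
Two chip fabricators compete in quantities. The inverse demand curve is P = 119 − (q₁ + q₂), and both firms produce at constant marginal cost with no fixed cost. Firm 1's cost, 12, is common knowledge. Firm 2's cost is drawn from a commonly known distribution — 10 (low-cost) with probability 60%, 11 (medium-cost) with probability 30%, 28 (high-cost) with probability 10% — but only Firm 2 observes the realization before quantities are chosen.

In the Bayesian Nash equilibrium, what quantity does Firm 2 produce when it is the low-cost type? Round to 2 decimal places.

Type-c best response for Firm 2: q₂(c) = (119 − c)/2 − q₁/2.
Firm 1 maximizes expected profit; its first-order condition is 119 − 2q₁ − E[q₂] − 12 = 0.
Substituting E[q₂] and solving: E[c₂] = 12.1, so q₁ = (119 − 2·12 + 12.1)/3 = 35.7.
q₂(low-cost) = (119 − 10 − 35.7)/2 = 36.65.

36.65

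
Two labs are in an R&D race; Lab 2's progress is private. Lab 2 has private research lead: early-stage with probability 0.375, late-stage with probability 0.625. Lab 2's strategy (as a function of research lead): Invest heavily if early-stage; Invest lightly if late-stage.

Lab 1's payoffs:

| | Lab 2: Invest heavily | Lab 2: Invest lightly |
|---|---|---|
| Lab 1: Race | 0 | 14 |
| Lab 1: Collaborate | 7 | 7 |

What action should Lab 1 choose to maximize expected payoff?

E[Race] = 0.375·(0) + 0.625·(14) = 8.75
E[Collaborate] = 0.375·(7) + 0.625·(7) = 7
Best response: Race (8.75 is the largest).

Race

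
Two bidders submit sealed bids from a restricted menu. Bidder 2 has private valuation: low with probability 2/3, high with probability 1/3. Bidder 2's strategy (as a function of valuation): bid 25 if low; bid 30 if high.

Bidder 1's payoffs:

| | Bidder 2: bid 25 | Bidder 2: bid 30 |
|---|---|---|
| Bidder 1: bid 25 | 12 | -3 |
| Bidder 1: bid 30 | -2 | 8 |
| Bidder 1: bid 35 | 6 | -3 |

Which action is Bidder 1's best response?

Compute Bidder 1's expected payoff for each action, taking the expectation over Bidder 2's type.
E[bid 25] = 2/3·(12) + 1/3·(-3) = 7
E[bid 30] = 2/3·(-2) + 1/3·(8) = 4/3
E[bid 35] = 2/3·(6) + 1/3·(-3) = 3
Best response: bid 25 (7 is the largest).

bid 25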